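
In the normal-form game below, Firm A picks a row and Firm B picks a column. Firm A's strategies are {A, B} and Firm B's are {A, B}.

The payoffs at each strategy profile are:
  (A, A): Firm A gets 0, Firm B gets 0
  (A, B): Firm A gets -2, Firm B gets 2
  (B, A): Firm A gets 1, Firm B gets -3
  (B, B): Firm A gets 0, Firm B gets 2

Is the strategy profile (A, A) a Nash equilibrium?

At (A, A), Firm A earns 0; switching to B would give 1, so Firm A would deviate.
Firm B earns 0; switching to B would give 2, so Firm B would deviate.
Since at least one player can profitably deviate, this is not a Nash equilibrium.

No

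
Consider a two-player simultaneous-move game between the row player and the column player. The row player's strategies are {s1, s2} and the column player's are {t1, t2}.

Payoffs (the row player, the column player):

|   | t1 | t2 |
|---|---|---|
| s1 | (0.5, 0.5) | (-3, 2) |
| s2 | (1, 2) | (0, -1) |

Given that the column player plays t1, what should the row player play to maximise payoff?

Against t1, the row player earns 0.5 from s1 and 1 from s2.
So s2 is the best response.

s2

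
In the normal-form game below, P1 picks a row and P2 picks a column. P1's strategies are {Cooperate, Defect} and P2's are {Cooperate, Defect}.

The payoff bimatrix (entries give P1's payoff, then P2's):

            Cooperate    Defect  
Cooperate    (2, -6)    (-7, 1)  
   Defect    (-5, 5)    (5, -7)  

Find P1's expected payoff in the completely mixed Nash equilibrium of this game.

-25/19

First find y, the probability P2 plays Cooperate, from P1's indifference between Cooperate and Defect: 2y − 7(1−y) = −5y + 5(1−y), giving y = 12/19.
Since P1 is indifferent in equilibrium, P1's expected payoff equals the payoff from either row against (12/19, 7/19). Using Cooperate: 2(12/19) − 7(7/19) = -25/19.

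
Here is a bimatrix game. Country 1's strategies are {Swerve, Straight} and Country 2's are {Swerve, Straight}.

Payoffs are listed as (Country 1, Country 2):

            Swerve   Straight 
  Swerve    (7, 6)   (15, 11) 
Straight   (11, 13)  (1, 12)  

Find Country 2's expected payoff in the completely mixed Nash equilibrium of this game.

71/6

First find x, the probability Country 1 plays Swerve, from Country 2's indifference between Swerve and Straight: 6x + 13(1−x) = 11x + 12(1−x), giving x = 1/6.
Since Country 2 is indifferent in equilibrium, Country 2's expected payoff equals the payoff from either column against (1/6, 5/6). Using Swerve: 6(1/6) + 13(5/6) = 71/6.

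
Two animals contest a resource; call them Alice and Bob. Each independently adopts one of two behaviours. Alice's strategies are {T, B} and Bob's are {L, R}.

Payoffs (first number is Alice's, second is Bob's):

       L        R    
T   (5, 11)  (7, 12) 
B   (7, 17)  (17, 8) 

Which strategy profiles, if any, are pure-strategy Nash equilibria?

(B, L)

(T, L): Alice prefers B (7 > 5); Bob prefers R (12 > 11) — not an equilibrium.
(T, R): Alice prefers B (17 > 7) — not an equilibrium.
(B, L): Alice gets 7 ≥ 5 from T, and Bob gets 17 ≥ 8 from R — Nash equilibrium.
(B, R): Bob prefers L (17 > 8) — not an equilibrium.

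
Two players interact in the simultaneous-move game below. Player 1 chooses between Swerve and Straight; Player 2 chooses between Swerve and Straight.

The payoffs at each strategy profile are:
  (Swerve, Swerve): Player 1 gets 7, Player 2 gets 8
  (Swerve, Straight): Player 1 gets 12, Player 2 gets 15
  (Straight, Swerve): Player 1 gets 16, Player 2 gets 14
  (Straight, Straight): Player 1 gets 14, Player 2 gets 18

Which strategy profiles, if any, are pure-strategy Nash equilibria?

(Swerve, Swerve): Player 1 prefers Straight (16 > 7); Player 2 prefers Straight (15 > 8) — not an equilibrium.
(Swerve, Straight): Player 1 prefers Straight (14 > 12) — not an equilibrium.
(Straight, Swerve): Player 2 prefers Straight (18 > 14) — not an equilibrium.
(Straight, Straight): Player 1 gets 14 ≥ 12 from Swerve, and Player 2 gets 18 ≥ 14 from Swerve — Nash equilibrium.

(Straight, Straight)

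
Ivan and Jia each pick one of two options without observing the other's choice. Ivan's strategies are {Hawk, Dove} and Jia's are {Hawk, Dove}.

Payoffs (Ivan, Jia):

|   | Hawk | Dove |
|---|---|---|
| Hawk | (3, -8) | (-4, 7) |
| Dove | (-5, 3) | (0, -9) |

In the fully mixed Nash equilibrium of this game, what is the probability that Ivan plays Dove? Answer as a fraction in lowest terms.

5/9

Let x be the probability that Ivan plays Hawk. In a completely mixed equilibrium, Jia must be indifferent between Hawk and Dove.
Jia's expected payoff from Hawk is −8x + 3(1−x); from Dove it is 7x − 9(1−x).
Setting these equal: −11x + 3 = 16x − 9, so x = 4/9.
Therefore Ivan plays Dove with probability 1 − 4/9 = 5/9.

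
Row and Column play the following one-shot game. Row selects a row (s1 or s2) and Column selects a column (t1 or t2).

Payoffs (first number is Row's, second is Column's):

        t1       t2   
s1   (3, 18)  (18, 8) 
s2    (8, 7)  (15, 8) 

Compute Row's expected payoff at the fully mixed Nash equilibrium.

First find q, the probability Column plays t1, from Row's indifference between s1 and s2: 3q + 18(1−q) = 8q + 15(1−q), giving q = 3/8.
Since Row is indifferent in equilibrium, Row's expected payoff equals the payoff from either row against (3/8, 5/8). Using s1: 3(3/8) + 18(5/8) = 99/8.

99/8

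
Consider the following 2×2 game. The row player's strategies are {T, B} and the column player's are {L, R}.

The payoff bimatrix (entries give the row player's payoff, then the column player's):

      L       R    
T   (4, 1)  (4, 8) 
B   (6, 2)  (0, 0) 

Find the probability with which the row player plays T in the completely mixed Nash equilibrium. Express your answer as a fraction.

2/9

Let r be the probability that the row player plays T. In a completely mixed equilibrium, the column player must be indifferent between L and R.
The column player's expected payoff from L is r + 2(1−r); from R it is 8r.
Setting these equal: −r + 2 = 8r, so r = 2/9.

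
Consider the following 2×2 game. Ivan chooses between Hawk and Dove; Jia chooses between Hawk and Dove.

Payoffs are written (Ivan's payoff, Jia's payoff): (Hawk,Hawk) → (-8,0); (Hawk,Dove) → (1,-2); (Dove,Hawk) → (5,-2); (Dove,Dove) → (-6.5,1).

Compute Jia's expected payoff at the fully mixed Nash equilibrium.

First find p, the probability Ivan plays Hawk, from Jia's indifference between Hawk and Dove: −2(1−p) = −2p + (1−p), giving p = 3/5.
Since Jia is indifferent in equilibrium, Jia's expected payoff equals the payoff from either column against (3/5, 2/5). Using Hawk: −2(2/5) = -4/5.

-4/5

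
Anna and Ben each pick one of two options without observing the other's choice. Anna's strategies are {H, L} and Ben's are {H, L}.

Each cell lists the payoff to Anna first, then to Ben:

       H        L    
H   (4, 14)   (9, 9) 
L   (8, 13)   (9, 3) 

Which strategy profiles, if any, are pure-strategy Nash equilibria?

(H, H): Anna prefers L (8 > 4) — not an equilibrium.
(H, L): Ben prefers H (14 > 9) — not an equilibrium.
(L, H): Anna gets 8 ≥ 4 from H, and Ben gets 13 ≥ 3 from L — Nash equilibrium.
(L, L): Ben prefers H (13 > 3) — not an equilibrium.

(L, H)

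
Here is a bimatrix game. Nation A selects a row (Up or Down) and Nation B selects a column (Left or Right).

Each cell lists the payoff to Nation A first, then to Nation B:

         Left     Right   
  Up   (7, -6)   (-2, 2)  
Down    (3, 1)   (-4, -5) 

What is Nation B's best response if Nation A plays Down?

Left

Against Down, Nation B earns 1 from Left and -5 from Right.
So Left is the best response.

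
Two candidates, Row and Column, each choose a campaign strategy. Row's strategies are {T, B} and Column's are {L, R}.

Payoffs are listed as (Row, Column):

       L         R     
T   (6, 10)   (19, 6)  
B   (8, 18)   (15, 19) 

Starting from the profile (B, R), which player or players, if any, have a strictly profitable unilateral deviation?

Row at (B, R) earns 15; deviating to T yields 19 — a strict improvement.
Column earns 19; deviating to L yields 18 — not better.
Only Row has a strictly profitable deviation.

Row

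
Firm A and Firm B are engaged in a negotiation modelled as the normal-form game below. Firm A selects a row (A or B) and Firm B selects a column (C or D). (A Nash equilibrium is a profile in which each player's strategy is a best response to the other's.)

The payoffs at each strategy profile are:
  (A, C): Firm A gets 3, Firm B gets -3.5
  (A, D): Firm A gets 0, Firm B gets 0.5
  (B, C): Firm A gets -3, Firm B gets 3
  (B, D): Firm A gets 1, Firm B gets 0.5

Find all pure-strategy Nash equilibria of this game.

(A, C): Firm B prefers D (0.5 > -3.5) — not an equilibrium.
(A, D): Firm A prefers B (1 > 0) — not an equilibrium.
(B, C): Firm A prefers A (3 > -3) — not an equilibrium.
(B, D): Firm B prefers C (3 > 0.5) — not an equilibrium.

none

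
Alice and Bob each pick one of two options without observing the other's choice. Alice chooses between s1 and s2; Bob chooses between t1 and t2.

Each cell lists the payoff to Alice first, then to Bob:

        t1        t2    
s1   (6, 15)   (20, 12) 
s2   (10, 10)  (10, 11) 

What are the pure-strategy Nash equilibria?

(s1, t1): Alice prefers s2 (10 > 6) — not an equilibrium.
(s1, t2): Bob prefers t1 (15 > 12) — not an equilibrium.
(s2, t1): Bob prefers t2 (11 > 10) — not an equilibrium.
(s2, t2): Alice prefers s1 (20 > 10) — not an equilibrium.

none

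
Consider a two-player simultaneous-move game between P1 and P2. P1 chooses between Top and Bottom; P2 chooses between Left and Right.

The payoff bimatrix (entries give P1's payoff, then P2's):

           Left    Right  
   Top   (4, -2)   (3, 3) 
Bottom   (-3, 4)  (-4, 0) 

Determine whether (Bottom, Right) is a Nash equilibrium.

No

At (Bottom, Right), P1 earns -4; switching to Top would give 3, so P1 would deviate.
P2 earns 0; switching to Left would give 4, so P2 would deviate.
Since at least one player can profitably deviate, this is not a Nash equilibrium.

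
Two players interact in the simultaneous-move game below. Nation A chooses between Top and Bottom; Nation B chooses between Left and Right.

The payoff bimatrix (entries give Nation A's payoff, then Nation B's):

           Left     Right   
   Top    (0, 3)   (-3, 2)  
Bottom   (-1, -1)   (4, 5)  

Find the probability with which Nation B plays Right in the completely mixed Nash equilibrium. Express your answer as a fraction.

Let y be the probability that Nation B plays Left. In a completely mixed equilibrium, Nation A must be indifferent between Top and Bottom.
Nation A's expected payoff from Top is −3(1−y); from Bottom it is −y + 4(1−y).
Setting these equal: 3y − 3 = −5y + 4, so y = 7/8.
Therefore Nation B plays Right with probability 1 − 7/8 = 1/8.

1/8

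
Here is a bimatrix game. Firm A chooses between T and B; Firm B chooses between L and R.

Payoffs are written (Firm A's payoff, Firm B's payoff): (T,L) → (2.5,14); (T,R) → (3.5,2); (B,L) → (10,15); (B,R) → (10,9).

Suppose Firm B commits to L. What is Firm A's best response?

Against L, Firm A earns 2.5 from T and 10 from B.
So B is the best response.

B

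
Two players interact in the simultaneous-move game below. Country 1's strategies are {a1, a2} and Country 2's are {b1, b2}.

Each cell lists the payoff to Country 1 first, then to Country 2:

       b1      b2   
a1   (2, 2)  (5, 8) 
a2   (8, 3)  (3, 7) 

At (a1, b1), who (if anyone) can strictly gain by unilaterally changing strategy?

Country 1 at (a1, b1) earns 2; deviating to a2 yields 8 — a strict improvement.
Country 2 earns 2; deviating to b2 yields 8 — a strict improvement.
Both Country 1 and Country 2 have strictly profitable deviations.

Both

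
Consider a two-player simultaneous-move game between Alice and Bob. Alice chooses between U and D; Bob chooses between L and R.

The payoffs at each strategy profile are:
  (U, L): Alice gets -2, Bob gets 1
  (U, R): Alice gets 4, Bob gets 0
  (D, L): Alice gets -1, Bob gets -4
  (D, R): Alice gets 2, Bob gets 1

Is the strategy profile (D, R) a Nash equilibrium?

No

At (D, R), Alice earns 2; switching to U would give 4, so Alice would deviate.
Bob earns 1; switching to L would give -4, so Bob has no profitable deviation.
Since at least one player can profitably deviate, this is not a Nash equilibrium.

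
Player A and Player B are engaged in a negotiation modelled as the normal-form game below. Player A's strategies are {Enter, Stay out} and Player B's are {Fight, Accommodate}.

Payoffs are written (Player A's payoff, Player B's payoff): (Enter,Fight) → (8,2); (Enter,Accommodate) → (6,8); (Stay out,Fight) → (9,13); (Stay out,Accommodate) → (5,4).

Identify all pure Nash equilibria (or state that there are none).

(Enter, Accommodate) and (Stay out, Fight)

(Enter, Fight): Player A prefers Stay out (9 > 8); Player B prefers Accommodate (8 > 2) — not an equilibrium.
(Enter, Accommodate): Player A gets 6 ≥ 5 from Stay out, and Player B gets 8 ≥ 2 from Fight — Nash equilibrium.
(Stay out, Fight): Player A gets 9 ≥ 8 from Enter, and Player B gets 13 ≥ 4 from Accommodate — Nash equilibrium.
(Stay out, Accommodate): Player A prefers Enter (6 > 5); Player B prefers Fight (13 > 4) — not an equilibrium.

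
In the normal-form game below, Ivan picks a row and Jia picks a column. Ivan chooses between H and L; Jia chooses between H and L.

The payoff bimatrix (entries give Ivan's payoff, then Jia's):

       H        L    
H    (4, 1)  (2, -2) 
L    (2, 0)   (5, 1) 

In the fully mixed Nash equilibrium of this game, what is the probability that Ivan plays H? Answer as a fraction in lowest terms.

Let r be the probability that Ivan plays H. In a completely mixed equilibrium, Jia must be indifferent between H and L.
Jia's expected payoff from H is r; from L it is −2r + (1−r).
Setting these equal: r = −3r + 1, so r = 1/4.

1/4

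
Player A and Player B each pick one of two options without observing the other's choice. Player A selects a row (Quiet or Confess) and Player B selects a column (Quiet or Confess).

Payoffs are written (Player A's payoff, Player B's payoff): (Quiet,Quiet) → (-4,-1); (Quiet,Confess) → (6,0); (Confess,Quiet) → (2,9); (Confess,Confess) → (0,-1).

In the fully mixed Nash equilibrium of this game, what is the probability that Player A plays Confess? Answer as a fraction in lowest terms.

1/11

Let r be the probability that Player A plays Quiet. In a completely mixed equilibrium, Player B must be indifferent between Quiet and Confess.
Player B's expected payoff from Quiet is −r + 9(1−r); from Confess it is −(1−r).
Setting these equal: −10r + 9 = r − 1, so r = 10/11.
Therefore Player A plays Confess with probability 1 − 10/11 = 1/11.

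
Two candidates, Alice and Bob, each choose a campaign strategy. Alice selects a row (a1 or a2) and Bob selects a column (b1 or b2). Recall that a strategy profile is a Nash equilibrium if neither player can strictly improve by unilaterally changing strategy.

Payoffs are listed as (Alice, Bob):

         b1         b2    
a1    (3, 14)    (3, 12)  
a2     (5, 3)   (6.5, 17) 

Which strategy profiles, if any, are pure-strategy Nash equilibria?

(a1, b1): Alice prefers a2 (5 > 3) — not an equilibrium.
(a1, b2): Alice prefers a2 (6.5 > 3); Bob prefers b1 (14 > 12) — not an equilibrium.
(a2, b1): Bob prefers b2 (17 > 3) — not an equilibrium.
(a2, b2): Alice gets 6.5 ≥ 3 from a1, and Bob gets 17 ≥ 3 from b1 — Nash equilibrium.

(a2, b2)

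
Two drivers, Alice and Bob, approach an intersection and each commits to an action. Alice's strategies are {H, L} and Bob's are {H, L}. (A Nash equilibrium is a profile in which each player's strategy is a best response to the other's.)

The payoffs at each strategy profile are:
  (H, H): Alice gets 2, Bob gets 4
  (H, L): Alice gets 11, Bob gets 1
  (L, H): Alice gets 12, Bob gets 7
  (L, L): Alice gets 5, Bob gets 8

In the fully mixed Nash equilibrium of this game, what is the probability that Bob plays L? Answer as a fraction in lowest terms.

Let y be the probability that Bob plays H. In a completely mixed equilibrium, Alice must be indifferent between H and L.
Alice's expected payoff from H is 2y + 11(1−y); from L it is 12y + 5(1−y).
Setting these equal: −9y + 11 = 7y + 5, so y = 3/8.
Therefore Bob plays L with probability 1 − 3/8 = 5/8.

5/8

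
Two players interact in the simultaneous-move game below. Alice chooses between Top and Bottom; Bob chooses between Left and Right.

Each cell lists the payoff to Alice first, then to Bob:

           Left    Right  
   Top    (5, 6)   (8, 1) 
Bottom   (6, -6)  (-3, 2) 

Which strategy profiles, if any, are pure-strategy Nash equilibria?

(Top, Left): Alice prefers Bottom (6 > 5) — not an equilibrium.
(Top, Right): Bob prefers Left (6 > 1) — not an equilibrium.
(Bottom, Left): Bob prefers Right (2 > -6) — not an equilibrium.
(Bottom, Right): Alice prefers Top (8 > -3) — not an equilibrium.

none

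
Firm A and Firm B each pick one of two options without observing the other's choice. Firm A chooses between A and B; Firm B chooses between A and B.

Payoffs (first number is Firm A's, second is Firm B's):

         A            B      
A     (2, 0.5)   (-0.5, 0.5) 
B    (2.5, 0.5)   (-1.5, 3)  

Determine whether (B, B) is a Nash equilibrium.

No

At (B, B), Firm A earns -1.5; switching to A would give -0.5, so Firm A would deviate.
Firm B earns 3; switching to A would give 0.5, so Firm B has no profitable deviation.
Since at least one player can profitably deviate, this is not a Nash equilibrium.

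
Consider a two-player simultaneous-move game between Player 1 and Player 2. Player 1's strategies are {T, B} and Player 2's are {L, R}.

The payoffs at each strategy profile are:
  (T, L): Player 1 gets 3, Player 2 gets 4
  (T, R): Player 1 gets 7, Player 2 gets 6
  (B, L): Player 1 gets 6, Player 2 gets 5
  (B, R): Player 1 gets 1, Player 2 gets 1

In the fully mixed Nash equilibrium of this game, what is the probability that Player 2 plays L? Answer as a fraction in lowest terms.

Let q be the probability that Player 2 plays L. In a completely mixed equilibrium, Player 1 must be indifferent between T and B.
Player 1's expected payoff from T is 3q + 7(1−q); from B it is 6q + (1−q).
Setting these equal: −4q + 7 = 5q + 1, so q = 2/3.

2/3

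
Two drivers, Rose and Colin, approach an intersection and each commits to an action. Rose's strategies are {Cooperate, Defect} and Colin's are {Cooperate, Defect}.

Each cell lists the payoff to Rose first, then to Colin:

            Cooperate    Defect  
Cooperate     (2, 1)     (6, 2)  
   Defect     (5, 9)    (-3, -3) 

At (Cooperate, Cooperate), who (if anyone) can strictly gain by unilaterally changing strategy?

Both

Rose at (Cooperate, Cooperate) earns 2; deviating to Defect yields 5 — a strict improvement.
Colin earns 1; deviating to Defect yields 2 — a strict improvement.
Both Rose and Colin have strictly profitable deviations.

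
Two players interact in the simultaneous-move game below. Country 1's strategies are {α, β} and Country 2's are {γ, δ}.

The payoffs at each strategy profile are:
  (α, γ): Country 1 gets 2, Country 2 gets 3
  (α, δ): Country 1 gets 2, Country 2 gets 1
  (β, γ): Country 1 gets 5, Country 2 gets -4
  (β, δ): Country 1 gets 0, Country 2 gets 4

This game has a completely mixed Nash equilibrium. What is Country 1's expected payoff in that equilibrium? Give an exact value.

First find y, the probability Country 2 plays γ, from Country 1's indifference between α and β: 2y + 2(1−y) = 5y, giving y = 2/5.
Since Country 1 is indifferent in equilibrium, Country 1's expected payoff equals the payoff from either row against (2/5, 3/5). Using α: 2(2/5) + 2(3/5) = 2.

2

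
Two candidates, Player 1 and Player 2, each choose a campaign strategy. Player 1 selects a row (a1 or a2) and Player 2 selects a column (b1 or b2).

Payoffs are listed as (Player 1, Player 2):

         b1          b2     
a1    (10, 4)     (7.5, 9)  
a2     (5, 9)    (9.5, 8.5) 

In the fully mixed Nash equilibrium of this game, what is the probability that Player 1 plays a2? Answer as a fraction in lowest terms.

Let x be the probability that Player 1 plays a1. In a completely mixed equilibrium, Player 2 must be indifferent between b1 and b2.
Player 2's expected payoff from b1 is 4x + 9(1−x); from b2 it is 9x + 8.5(1−x).
Setting these equal: −5x + 9 = 0.5x + 8.5, so x = 1/11.
Therefore Player 1 plays a2 with probability 1 − 1/11 = 10/11.

10/11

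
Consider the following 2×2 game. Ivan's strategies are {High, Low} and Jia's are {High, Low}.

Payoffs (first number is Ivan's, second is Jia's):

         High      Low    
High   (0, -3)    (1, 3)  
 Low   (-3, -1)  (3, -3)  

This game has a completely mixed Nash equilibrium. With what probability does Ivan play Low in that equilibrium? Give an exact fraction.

3/4

Let x be the probability that Ivan plays High. In a completely mixed equilibrium, Jia must be indifferent between High and Low.
Jia's expected payoff from High is −3x − (1−x); from Low it is 3x − 3(1−x).
Setting these equal: −2x − 1 = 6x − 3, so x = 1/4.
Therefore Ivan plays Low with probability 1 − 1/4 = 3/4.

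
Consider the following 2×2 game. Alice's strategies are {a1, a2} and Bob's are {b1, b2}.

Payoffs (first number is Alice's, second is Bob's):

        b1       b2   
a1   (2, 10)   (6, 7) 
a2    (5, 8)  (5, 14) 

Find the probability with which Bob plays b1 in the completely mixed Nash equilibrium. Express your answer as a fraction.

1/4

Let c be the probability that Bob plays b1. In a completely mixed equilibrium, Alice must be indifferent between a1 and a2.
Alice's expected payoff from a1 is 2c + 6(1−c); from a2 it is 5c + 5(1−c).
Setting these equal: −4c + 6 = 5, so c = 1/4.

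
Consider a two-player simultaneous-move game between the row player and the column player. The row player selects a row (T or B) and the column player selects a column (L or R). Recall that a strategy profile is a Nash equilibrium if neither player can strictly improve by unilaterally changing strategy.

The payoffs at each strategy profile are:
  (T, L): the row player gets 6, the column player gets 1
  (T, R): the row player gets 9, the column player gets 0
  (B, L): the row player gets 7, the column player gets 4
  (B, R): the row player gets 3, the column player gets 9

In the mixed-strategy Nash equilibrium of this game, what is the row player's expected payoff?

First find q, the probability the column player plays L, from the row player's indifference between T and B: 6q + 9(1−q) = 7q + 3(1−q), giving q = 6/7.
Since the row player is indifferent in equilibrium, the row player's expected payoff equals the payoff from either row against (6/7, 1/7). Using T: 6(6/7) + 9(1/7) = 45/7.

45/7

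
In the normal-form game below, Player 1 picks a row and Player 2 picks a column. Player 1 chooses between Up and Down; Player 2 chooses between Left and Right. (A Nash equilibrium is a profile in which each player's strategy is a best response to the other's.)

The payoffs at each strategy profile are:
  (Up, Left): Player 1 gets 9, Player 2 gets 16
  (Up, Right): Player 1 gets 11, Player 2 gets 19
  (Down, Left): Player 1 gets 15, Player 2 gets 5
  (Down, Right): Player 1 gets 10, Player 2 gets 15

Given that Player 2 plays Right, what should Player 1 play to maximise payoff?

Up

Against Right, Player 1 earns 11 from Up and 10 from Down.
So Up is the best response.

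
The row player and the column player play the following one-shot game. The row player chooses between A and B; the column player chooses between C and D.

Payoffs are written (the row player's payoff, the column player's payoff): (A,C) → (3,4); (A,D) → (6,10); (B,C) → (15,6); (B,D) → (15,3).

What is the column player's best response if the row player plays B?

Against B, the column player earns 6 from C and 3 from D.
So C is the best response.

C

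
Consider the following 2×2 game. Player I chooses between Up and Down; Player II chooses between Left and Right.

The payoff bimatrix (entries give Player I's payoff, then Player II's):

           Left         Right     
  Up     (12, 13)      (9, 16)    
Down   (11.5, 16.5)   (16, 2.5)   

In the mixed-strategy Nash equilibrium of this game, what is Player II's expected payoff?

463/34

First find x, the probability Player I plays Up, from Player II's indifference between Left and Right: 13x + 16.5(1−x) = 16x + 2.5(1−x), giving x = 14/17.
Since Player II is indifferent in equilibrium, Player II's expected payoff equals the payoff from either column against (14/17, 3/17). Using Left: 13(14/17) + 16.5(3/17) = 463/34.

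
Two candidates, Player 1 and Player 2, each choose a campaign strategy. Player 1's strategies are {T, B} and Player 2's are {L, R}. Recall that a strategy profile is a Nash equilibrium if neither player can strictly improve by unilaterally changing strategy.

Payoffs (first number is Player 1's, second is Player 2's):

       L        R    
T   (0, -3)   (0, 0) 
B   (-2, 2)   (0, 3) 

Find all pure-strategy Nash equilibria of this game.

(T, R) and (B, R)

(T, L): Player 2 prefers R (0 > -3) — not an equilibrium.
(T, R): Player 1 gets 0 ≥ 0 from B, and Player 2 gets 0 ≥ -3 from L — Nash equilibrium.
(B, L): Player 1 prefers T (0 > -2); Player 2 prefers R (3 > 2) — not an equilibrium.
(B, R): Player 1 gets 0 ≥ 0 from T, and Player 2 gets 3 ≥ 2 from L — Nash equilibrium.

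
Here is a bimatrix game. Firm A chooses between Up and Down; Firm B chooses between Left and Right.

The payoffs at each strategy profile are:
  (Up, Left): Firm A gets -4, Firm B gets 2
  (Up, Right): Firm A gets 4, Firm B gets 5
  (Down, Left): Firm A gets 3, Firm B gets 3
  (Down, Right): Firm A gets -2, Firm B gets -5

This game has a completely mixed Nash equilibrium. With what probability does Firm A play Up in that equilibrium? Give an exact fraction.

8/11

Let p be the probability that Firm A plays Up. In a completely mixed equilibrium, Firm B must be indifferent between Left and Right.
Firm B's expected payoff from Left is 2p + 3(1−p); from Right it is 5p − 5(1−p).
Setting these equal: −p + 3 = 10p − 5, so p = 8/11.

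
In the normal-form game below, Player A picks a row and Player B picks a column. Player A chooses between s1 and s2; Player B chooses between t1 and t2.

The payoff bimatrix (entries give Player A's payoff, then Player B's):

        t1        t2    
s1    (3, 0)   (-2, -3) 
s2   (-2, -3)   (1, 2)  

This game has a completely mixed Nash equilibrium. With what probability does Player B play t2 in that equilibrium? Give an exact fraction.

5/8

Let c be the probability that Player B plays t1. In a completely mixed equilibrium, Player A must be indifferent between s1 and s2.
Player A's expected payoff from s1 is 3c − 2(1−c); from s2 it is −2c + (1−c).
Setting these equal: 5c − 2 = −3c + 1, so c = 3/8.
Therefore Player B plays t2 with probability 1 − 3/8 = 5/8.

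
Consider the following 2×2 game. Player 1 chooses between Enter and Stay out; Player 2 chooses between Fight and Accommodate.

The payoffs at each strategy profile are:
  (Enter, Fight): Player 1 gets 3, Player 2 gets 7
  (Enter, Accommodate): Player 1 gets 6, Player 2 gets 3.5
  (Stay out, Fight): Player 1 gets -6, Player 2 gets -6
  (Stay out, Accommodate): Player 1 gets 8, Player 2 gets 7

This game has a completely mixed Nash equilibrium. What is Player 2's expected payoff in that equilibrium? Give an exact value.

First find x, the probability Player 1 plays Enter, from Player 2's indifference between Fight and Accommodate: 7x − 6(1−x) = 3.5x + 7(1−x), giving x = 26/33.
Since Player 2 is indifferent in equilibrium, Player 2's expected payoff equals the payoff from either column against (26/33, 7/33). Using Fight: 7(26/33) − 6(7/33) = 140/33.

140/33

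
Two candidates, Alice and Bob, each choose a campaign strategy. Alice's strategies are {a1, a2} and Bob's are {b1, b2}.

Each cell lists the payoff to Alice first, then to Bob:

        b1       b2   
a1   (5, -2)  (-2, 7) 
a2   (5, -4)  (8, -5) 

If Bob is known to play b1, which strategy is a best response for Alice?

Against b1, Alice earns 5 from a1 and 5 from a2.
So either strategy is a best response.

either — both a1 and a2 are best responses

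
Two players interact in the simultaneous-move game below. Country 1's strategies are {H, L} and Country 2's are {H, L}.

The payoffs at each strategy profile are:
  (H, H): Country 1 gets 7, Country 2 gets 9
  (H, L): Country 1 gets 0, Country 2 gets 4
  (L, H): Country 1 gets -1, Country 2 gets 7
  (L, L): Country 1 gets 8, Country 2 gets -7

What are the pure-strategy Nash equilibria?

(H, H)

(H, H): Country 1 gets 7 ≥ -1 from L, and Country 2 gets 9 ≥ 4 from L — Nash equilibrium.
(H, L): Country 1 prefers L (8 > 0); Country 2 prefers H (9 > 4) — not an equilibrium.
(L, H): Country 1 prefers H (7 > -1) — not an equilibrium.
(L, L): Country 2 prefers H (7 > -7) — not an equilibrium.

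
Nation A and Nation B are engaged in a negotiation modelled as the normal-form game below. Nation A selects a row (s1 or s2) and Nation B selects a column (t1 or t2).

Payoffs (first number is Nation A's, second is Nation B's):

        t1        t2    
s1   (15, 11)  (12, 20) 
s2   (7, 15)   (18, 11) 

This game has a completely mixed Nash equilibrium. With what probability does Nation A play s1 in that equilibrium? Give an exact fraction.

Let p be the probability that Nation A plays s1. In a completely mixed equilibrium, Nation B must be indifferent between t1 and t2.
Nation B's expected payoff from t1 is 11p + 15(1−p); from t2 it is 20p + 11(1−p).
Setting these equal: −4p + 15 = 9p + 11, so p = 4/13.

4/13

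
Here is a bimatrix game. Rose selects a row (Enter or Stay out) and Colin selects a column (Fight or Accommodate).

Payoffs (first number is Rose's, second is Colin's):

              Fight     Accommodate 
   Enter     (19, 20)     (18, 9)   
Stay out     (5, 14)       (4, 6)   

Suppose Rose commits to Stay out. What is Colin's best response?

Fight

Against Stay out, Colin earns 14 from Fight and 6 from Accommodate.
So Fight is the best response.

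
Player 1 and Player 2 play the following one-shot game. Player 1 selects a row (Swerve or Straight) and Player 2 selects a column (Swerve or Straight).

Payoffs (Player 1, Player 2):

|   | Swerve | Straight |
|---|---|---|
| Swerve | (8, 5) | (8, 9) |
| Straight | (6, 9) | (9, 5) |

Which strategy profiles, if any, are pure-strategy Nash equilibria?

none

(Swerve, Swerve): Player 2 prefers Straight (9 > 5) — not an equilibrium.
(Swerve, Straight): Player 1 prefers Straight (9 > 8) — not an equilibrium.
(Straight, Swerve): Player 1 prefers Swerve (8 > 6) — not an equilibrium.
(Straight, Straight): Player 2 prefers Swerve (9 > 5) — not an equilibrium.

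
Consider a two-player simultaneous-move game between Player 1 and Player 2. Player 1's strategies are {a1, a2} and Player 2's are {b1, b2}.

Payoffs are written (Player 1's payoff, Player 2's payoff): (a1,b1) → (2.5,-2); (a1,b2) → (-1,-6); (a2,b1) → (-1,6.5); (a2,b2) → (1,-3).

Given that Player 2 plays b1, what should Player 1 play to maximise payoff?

Against b1, Player 1 earns 2.5 from a1 and -1 from a2.
So a1 is the best response.

a1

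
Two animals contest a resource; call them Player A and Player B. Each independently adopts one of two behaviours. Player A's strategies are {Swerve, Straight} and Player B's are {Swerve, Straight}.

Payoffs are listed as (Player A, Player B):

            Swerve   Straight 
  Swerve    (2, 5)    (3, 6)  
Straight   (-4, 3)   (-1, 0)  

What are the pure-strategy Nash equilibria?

(Swerve, Straight)

(Swerve, Swerve): Player B prefers Straight (6 > 5) — not an equilibrium.
(Swerve, Straight): Player A gets 3 ≥ -1 from Straight, and Player B gets 6 ≥ 5 from Swerve — Nash equilibrium.
(Straight, Swerve): Player A prefers Swerve (2 > -4) — not an equilibrium.
(Straight, Straight): Player A prefers Swerve (3 > -1); Player B prefers Swerve (3 > 0) — not an equilibrium.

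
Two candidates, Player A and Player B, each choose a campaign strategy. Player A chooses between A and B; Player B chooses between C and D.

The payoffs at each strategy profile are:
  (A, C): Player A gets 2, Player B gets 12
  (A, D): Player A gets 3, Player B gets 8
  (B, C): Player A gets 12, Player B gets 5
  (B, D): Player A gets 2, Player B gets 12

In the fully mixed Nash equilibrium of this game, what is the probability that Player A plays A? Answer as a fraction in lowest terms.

Let x be the probability that Player A plays A. In a completely mixed equilibrium, Player B must be indifferent between C and D.
Player B's expected payoff from C is 12x + 5(1−x); from D it is 8x + 12(1−x).
Setting these equal: 7x + 5 = −4x + 12, so x = 7/11.

7/11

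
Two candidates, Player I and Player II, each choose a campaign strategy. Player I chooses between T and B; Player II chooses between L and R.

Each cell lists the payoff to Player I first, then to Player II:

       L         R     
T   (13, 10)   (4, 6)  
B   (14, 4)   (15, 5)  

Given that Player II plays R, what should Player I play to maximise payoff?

Against R, Player I earns 4 from T and 15 from B.
So B is the best response.

B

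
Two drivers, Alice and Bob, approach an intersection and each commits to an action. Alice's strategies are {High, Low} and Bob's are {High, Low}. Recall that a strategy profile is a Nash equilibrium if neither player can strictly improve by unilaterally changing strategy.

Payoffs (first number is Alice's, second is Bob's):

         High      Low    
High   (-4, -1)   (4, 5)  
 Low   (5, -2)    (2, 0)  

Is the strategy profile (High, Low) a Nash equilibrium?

Yes

At (High, Low), Alice earns 4; switching to Low would give 2, so Alice has no profitable deviation.
Bob earns 5; switching to High would give -1, so Bob has no profitable deviation.
Neither player can gain by a unilateral deviation, so this profile is a Nash equilibrium.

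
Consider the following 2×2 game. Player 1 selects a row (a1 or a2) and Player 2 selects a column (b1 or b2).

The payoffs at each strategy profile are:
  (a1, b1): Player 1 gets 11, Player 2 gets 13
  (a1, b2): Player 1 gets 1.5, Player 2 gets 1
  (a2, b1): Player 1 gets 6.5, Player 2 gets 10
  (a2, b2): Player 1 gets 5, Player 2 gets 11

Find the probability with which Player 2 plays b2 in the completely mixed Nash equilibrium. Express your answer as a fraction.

Let q be the probability that Player 2 plays b1. In a completely mixed equilibrium, Player 1 must be indifferent between a1 and a2.
Player 1's expected payoff from a1 is 11q + 1.5(1−q); from a2 it is 6.5q + 5(1−q).
Setting these equal: 9.5q + 1.5 = 1.5q + 5, so q = 7/16.
Therefore Player 2 plays b2 with probability 1 − 7/16 = 9/16.

9/16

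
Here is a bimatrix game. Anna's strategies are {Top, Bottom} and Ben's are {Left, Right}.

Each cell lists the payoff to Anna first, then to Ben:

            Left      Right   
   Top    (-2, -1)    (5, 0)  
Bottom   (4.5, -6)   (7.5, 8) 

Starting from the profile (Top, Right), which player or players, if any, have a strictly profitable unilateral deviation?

Anna at (Top, Right) earns 5; deviating to Bottom yields 7.5 — a strict improvement.
Ben earns 0; deviating to Left yields -1 — not better.
Only Anna has a strictly profitable deviation.

Anna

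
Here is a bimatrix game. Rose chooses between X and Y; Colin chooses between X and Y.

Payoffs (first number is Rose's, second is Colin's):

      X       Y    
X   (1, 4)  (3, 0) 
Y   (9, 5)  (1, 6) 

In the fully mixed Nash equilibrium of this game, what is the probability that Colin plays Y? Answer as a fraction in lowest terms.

Let q be the probability that Colin plays X. In a completely mixed equilibrium, Rose must be indifferent between X and Y.
Rose's expected payoff from X is q + 3(1−q); from Y it is 9q + (1−q).
Setting these equal: −2q + 3 = 8q + 1, so q = 1/5.
Therefore Colin plays Y with probability 1 − 1/5 = 4/5.

4/5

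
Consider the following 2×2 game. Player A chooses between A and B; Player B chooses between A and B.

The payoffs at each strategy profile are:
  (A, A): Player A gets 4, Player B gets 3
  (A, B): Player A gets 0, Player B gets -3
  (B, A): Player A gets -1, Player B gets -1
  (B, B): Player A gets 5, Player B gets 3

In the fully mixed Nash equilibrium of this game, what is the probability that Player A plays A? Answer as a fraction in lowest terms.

Let x be the probability that Player A plays A. In a completely mixed equilibrium, Player B must be indifferent between A and B.
Player B's expected payoff from A is 3x − (1−x); from B it is −3x + 3(1−x).
Setting these equal: 4x − 1 = −6x + 3, so x = 2/5.

2/5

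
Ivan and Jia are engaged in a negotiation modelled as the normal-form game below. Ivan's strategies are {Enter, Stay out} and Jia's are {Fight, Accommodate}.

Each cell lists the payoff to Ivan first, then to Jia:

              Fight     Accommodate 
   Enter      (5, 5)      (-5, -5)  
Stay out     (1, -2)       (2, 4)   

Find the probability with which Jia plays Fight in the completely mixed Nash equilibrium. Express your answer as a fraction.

Let c be the probability that Jia plays Fight. In a completely mixed equilibrium, Ivan must be indifferent between Enter and Stay out.
Ivan's expected payoff from Enter is 5c − 5(1−c); from Stay out it is c + 2(1−c).
Setting these equal: 10c − 5 = −c + 2, so c = 7/11.

7/11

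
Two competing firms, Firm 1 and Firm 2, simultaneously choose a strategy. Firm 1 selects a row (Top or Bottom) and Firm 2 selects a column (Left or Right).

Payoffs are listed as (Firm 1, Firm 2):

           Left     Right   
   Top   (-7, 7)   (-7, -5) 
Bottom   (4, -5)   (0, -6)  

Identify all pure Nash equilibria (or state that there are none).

(Bottom, Left)

(Top, Left): Firm 1 prefers Bottom (4 > -7) — not an equilibrium.
(Top, Right): Firm 1 prefers Bottom (0 > -7); Firm 2 prefers Left (7 > -5) — not an equilibrium.
(Bottom, Left): Firm 1 gets 4 ≥ -7 from Top, and Firm 2 gets -5 ≥ -6 from Right — Nash equilibrium.
(Bottom, Right): Firm 2 prefers Left (-5 > -6) — not an equilibrium.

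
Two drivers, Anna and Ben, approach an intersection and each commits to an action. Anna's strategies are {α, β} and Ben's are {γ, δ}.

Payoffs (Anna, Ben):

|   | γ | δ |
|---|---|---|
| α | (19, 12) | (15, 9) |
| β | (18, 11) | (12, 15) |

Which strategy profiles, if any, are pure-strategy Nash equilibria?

(α, γ): Anna gets 19 ≥ 18 from β, and Ben gets 12 ≥ 9 from δ — Nash equilibrium.
(α, δ): Ben prefers γ (12 > 9) — not an equilibrium.
(β, γ): Anna prefers α (19 > 18); Ben prefers δ (15 > 11) — not an equilibrium.
(β, δ): Anna prefers α (15 > 12) — not an equilibrium.

(α, γ)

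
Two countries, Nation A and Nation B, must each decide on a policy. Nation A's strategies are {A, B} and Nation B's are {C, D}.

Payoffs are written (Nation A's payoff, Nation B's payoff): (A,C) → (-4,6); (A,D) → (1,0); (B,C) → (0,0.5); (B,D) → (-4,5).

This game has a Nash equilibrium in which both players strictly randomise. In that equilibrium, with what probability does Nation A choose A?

Let p be the probability that Nation A plays A. In a completely mixed equilibrium, Nation B must be indifferent between C and D.
Nation B's expected payoff from C is 6p + 0.5(1−p); from D it is 5(1−p).
Setting these equal: 5.5p + 0.5 = −5p + 5, so p = 3/7.

3/7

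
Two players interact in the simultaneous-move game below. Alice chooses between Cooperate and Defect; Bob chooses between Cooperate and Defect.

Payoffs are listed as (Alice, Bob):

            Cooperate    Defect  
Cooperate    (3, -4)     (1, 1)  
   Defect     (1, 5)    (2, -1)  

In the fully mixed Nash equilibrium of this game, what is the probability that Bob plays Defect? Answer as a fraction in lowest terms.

2/3

Let y be the probability that Bob plays Cooperate. In a completely mixed equilibrium, Alice must be indifferent between Cooperate and Defect.
Alice's expected payoff from Cooperate is 3y + (1−y); from Defect it is y + 2(1−y).
Setting these equal: 2y + 1 = −y + 2, so y = 1/3.
Therefore Bob plays Defect with probability 1 − 1/3 = 2/3.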